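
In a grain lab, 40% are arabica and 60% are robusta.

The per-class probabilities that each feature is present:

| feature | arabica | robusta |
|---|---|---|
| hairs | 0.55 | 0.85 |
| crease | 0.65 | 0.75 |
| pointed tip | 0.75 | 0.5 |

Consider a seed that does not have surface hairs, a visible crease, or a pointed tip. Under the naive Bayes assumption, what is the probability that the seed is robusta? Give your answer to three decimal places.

0.417

arabica: 0.4 × (1−0.55) × (1−0.65) × (1−0.75) = 0.01575
robusta: 0.6 × (1−0.85) × (1−0.75) × (1−0.5) = 0.01125
P(robusta | x) = 0.01125 / 0.027 ≈ 0.417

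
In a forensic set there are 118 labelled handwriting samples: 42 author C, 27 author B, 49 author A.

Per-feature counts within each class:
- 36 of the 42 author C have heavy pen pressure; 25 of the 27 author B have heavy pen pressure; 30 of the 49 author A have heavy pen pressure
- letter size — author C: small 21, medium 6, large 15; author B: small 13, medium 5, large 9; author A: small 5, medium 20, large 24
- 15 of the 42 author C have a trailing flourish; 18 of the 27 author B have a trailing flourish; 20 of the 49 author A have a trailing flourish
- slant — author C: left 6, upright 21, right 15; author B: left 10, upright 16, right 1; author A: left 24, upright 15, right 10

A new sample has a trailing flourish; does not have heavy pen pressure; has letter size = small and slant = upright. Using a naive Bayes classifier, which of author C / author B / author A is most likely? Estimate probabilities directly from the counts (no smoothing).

author C: (42/118) × (6/42) × (21/42) × (15/42) × (21/42) ≈ 0.00453995
author B: (27/118) × (2/27) × (13/27) × (18/27) × (16/27) ≈ 0.00322398
author A: (49/118) × (19/49) × (5/49) × (20/49) × (15/49) ≈ 0.00205293
Highest score → author C.

author C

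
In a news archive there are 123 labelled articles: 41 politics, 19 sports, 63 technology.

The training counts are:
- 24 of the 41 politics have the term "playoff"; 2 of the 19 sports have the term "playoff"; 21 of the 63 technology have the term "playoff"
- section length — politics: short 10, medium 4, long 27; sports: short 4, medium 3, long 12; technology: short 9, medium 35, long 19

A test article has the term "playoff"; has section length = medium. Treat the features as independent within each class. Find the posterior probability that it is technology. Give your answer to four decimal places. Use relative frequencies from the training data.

0.8145

politics: (41/123) × (24/41) × (4/41) ≈ 0.0190363
sports: (19/123) × (2/19) × (3/19) ≈ 0.00256739
technology: (63/123) × (21/63) × (35/63) ≈ 0.0948509
P(technology | x) = 0.0948509 / 0.11645459 ≈ 0.8145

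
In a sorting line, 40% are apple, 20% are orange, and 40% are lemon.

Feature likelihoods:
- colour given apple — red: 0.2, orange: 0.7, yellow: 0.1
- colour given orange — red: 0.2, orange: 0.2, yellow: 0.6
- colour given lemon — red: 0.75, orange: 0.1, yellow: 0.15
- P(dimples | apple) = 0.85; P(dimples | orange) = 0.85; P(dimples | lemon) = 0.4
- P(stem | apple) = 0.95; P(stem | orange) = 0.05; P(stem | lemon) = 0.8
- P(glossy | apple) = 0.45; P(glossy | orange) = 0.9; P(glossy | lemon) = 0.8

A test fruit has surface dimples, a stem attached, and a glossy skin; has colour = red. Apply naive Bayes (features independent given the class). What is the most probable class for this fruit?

apple: 0.4 × 0.2 × 0.85 × 0.95 × 0.45 = 0.02907
orange: 0.2 × 0.2 × 0.85 × 0.05 × 0.9 = 0.00153
lemon: 0.4 × 0.75 × 0.4 × 0.8 × 0.8 = 0.0768
Highest score → lemon.

lemon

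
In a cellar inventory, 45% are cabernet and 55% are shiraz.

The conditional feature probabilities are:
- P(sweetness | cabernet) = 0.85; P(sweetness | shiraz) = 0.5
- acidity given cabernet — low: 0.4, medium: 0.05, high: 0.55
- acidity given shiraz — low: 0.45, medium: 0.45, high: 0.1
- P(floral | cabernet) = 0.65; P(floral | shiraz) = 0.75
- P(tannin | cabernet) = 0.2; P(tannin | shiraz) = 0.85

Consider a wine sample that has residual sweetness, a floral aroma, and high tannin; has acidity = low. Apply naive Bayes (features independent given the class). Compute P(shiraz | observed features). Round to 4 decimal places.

0.7986

cabernet: 0.45 × 0.85 × 0.4 × 0.65 × 0.2 = 0.01989
shiraz: 0.55 × 0.5 × 0.45 × 0.75 × 0.85 = 0.078890625
P(shiraz | x) = 0.078890625 / 0.098780625 ≈ 0.7986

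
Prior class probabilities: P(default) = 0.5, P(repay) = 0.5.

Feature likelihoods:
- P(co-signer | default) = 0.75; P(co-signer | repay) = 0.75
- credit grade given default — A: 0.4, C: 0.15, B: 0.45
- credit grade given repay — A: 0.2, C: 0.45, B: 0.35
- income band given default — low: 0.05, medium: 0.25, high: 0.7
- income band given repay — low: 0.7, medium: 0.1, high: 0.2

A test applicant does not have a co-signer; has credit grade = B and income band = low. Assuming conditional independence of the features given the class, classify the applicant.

repay

default: 0.5 × (1−0.75) × 0.45 × 0.05 = 0.0028125
repay: 0.5 × (1−0.75) × 0.35 × 0.7 = 0.030625
Highest score → repay.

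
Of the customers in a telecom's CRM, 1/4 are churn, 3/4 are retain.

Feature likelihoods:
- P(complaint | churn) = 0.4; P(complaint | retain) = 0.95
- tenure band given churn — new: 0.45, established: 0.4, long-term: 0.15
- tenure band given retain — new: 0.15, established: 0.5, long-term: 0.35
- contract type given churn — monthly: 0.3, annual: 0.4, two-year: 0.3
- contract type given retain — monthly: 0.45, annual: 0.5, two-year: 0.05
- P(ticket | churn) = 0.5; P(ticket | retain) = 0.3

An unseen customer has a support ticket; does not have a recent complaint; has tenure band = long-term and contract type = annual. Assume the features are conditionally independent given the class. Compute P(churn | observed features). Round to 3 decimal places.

churn: 0.25 × (1−0.4) × 0.15 × 0.4 × 0.5 = 0.0045
retain: 0.75 × (1−0.95) × 0.35 × 0.5 × 0.3 = 0.00196875
P(churn | x) = 0.0045 / 0.00646875 ≈ 0.696

0.696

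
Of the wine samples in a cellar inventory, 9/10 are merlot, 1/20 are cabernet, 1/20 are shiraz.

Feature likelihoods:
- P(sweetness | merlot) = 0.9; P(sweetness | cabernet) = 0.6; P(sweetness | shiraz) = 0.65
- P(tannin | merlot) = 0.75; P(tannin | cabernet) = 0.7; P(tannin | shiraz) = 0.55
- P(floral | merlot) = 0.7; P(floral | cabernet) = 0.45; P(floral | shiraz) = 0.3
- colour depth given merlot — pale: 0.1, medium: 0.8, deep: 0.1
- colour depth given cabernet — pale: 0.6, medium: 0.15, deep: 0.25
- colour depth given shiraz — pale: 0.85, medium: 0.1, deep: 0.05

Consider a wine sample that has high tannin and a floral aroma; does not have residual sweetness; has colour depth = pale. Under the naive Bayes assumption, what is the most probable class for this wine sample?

merlot: 0.9 × (1−0.9) × 0.75 × 0.7 × 0.1 = 0.004725
cabernet: 0.05 × (1−0.6) × 0.7 × 0.45 × 0.6 = 0.00378
shiraz: 0.05 × (1−0.65) × 0.55 × 0.3 × 0.85 = 0.002454375
Highest score → merlot.

merlot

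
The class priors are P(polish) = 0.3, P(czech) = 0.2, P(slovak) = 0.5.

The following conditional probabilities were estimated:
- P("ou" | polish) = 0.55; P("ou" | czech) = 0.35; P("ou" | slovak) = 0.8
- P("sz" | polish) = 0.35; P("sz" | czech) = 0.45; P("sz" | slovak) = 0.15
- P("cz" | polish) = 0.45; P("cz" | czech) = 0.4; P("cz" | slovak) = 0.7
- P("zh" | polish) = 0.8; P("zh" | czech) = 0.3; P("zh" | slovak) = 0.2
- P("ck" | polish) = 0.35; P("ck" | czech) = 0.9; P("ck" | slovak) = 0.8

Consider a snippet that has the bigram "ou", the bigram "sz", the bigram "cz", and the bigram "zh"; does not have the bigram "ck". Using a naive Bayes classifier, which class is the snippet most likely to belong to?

polish

polish: 0.3 × 0.55 × 0.35 × 0.45 × 0.8 × (1−0.35) = 0.0135135
czech: 0.2 × 0.35 × 0.45 × 0.4 × 0.3 × (1−0.9) = 0.000378
slovak: 0.5 × 0.8 × 0.15 × 0.7 × 0.2 × (1−0.8) = 0.00168
Highest score → polish.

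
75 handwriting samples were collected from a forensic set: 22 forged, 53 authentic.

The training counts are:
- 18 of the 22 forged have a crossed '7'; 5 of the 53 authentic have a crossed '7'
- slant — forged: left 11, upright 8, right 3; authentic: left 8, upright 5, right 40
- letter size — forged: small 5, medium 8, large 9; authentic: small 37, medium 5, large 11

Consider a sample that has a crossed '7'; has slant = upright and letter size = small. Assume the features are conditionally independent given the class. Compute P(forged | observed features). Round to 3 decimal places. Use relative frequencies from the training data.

forged: (22/75) × (18/22) × (8/22) × (5/22) ≈ 0.0198347
authentic: (53/75) × (5/53) × (5/53) × (37/53) ≈ 0.00439065
P(forged | x) = 0.0198347 / 0.02422535 ≈ 0.819

0.819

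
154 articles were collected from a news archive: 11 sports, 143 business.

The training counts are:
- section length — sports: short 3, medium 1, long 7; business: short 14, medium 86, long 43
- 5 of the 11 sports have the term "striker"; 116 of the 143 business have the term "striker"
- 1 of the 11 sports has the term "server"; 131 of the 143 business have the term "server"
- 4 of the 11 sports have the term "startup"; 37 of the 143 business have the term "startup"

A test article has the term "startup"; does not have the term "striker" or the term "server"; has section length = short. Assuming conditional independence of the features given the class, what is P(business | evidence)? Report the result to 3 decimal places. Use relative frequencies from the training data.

0.096

sports: (11/154) × (3/11) × (6/11) × (10/11) × (4/11) ≈ 0.00351264
business: (143/154) × (14/143) × (27/143) × (12/143) × (37/143) ≈ 0.000372688
P(business | x) = 0.000372688 / 0.003885328 ≈ 0.096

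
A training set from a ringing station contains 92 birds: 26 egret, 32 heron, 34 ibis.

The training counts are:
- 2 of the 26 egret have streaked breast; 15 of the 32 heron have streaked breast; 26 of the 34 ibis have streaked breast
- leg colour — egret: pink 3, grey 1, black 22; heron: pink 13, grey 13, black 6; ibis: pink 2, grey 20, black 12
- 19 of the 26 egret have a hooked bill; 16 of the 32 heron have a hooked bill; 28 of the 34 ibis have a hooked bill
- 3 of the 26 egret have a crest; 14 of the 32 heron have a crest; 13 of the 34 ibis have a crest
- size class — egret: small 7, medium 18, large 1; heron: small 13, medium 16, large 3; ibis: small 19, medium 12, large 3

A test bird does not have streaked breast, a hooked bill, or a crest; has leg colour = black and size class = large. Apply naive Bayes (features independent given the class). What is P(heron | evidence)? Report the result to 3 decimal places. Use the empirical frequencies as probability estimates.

egret: (26/92) × (24/26) × (22/26) × (7/26) × (23/26) × (1/26) ≈ 0.00202199
heron: (32/92) × (17/32) × (6/32) × (16/32) × (18/32) × (3/32) ≈ 0.000913537
ibis: (34/92) × (8/34) × (12/34) × (6/34) × (21/34) × (3/34) ≈ 0.000295161
P(heron | x) = 0.000913537 / 0.003230688 ≈ 0.283

0.283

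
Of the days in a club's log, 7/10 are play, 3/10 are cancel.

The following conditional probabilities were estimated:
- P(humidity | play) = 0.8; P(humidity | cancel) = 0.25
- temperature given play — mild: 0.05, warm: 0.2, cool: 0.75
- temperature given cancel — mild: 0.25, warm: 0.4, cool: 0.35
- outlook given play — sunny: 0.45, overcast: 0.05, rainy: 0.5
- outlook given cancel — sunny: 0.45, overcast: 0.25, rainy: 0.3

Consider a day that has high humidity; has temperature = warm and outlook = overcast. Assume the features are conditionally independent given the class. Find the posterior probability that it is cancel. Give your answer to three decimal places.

0.573

play: 0.7 × 0.8 × 0.2 × 0.05 = 0.0056
cancel: 0.3 × 0.25 × 0.4 × 0.25 = 0.0075
P(cancel | x) = 0.0075 / 0.0131 ≈ 0.573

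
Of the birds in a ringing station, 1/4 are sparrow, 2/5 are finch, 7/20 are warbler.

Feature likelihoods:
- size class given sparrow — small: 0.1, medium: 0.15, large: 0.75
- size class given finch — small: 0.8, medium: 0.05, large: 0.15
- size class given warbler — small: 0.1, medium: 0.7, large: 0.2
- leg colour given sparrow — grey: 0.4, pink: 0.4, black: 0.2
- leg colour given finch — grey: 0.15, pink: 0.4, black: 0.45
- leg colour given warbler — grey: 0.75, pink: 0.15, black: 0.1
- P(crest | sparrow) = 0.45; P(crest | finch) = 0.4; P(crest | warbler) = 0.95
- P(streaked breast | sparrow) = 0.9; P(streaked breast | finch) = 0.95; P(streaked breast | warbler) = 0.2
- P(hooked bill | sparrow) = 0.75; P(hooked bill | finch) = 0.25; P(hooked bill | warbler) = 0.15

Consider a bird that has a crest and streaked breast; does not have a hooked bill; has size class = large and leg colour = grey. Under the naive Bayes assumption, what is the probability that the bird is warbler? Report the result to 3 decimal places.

0.455

sparrow: 0.25 × 0.75 × 0.4 × 0.45 × 0.9 × (1−0.75) = 0.00759375
finch: 0.4 × 0.15 × 0.15 × 0.4 × 0.95 × (1−0.25) = 0.002565
warbler: 0.35 × 0.2 × 0.75 × 0.95 × 0.2 × (1−0.15) = 0.00847875
P(warbler | x) = 0.00847875 / 0.0186375 ≈ 0.455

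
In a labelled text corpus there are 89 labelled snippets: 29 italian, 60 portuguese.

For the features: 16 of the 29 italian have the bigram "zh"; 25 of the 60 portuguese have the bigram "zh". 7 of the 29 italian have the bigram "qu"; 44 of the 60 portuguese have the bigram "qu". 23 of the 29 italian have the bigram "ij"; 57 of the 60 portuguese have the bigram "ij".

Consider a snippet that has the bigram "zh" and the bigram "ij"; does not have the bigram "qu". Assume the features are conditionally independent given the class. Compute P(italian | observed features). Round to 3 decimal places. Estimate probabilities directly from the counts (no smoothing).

0.603

italian: (29/89) × (16/29) × (22/29) × (23/29) ≈ 0.108164
portuguese: (60/89) × (25/60) × (16/60) × (57/60) ≈ 0.071161
P(italian | x) = 0.108164 / 0.179325 ≈ 0.603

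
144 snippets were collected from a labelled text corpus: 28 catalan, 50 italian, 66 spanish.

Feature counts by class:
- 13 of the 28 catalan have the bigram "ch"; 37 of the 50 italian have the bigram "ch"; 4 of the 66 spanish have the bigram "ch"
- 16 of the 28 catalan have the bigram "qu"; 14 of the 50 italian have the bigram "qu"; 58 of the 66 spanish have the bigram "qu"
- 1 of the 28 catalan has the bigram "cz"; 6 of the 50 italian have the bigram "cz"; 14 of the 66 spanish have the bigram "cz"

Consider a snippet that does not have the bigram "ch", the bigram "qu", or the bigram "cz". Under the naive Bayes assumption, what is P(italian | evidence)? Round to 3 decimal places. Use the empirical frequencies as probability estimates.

catalan: (28/144) × (15/28) × (12/28) × (27/28) ≈ 0.0430485
italian: (50/144) × (13/50) × (36/50) × (44/50) = 0.0572
spanish: (66/144) × (62/66) × (8/66) × (52/66) ≈ 0.0411183
P(italian | x) = 0.0572 / 0.1413668 ≈ 0.405

0.405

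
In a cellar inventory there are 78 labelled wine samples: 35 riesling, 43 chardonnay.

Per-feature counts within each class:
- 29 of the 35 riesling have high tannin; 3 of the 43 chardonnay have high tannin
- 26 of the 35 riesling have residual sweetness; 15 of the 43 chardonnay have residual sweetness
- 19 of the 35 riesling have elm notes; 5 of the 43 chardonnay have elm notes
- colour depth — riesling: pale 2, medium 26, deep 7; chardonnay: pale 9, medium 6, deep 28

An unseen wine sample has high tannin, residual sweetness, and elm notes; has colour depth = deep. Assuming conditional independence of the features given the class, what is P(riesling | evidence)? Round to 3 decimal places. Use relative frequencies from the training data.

0.967

riesling: (35/78) × (29/35) × (26/35) × (19/35) × (7/35) ≈ 0.0299864
chardonnay: (43/78) × (3/43) × (15/43) × (5/43) × (28/43) ≈ 0.00101588
P(riesling | x) = 0.0299864 / 0.03100228 ≈ 0.967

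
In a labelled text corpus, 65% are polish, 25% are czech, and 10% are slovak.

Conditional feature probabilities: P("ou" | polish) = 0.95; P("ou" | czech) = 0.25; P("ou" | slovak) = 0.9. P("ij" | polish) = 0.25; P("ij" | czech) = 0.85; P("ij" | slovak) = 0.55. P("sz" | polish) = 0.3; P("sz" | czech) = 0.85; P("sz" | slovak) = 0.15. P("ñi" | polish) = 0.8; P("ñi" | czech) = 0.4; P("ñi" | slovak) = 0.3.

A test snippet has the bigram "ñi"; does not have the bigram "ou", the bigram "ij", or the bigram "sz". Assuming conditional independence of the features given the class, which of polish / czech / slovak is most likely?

polish: 0.65 × (1−0.95) × (1−0.25) × (1−0.3) × 0.8 = 0.01365
czech: 0.25 × (1−0.25) × (1−0.85) × (1−0.85) × 0.4 = 0.0016875
slovak: 0.1 × (1−0.9) × (1−0.55) × (1−0.15) × 0.3 = 0.0011475
Highest score → polish.

polish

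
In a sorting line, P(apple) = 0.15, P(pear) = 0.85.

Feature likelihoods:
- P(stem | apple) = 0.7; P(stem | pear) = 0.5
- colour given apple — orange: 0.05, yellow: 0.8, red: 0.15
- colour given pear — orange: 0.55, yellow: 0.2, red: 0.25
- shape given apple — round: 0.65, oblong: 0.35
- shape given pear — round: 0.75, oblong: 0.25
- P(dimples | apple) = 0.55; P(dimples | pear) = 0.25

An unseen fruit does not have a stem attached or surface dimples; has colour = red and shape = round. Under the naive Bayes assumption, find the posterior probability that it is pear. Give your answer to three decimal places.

0.968

apple: 0.15 × (1−0.7) × 0.15 × 0.65 × (1−0.55) = 0.001974375
pear: 0.85 × (1−0.5) × 0.25 × 0.75 × (1−0.25) = 0.059765625
P(pear | x) = 0.059765625 / 0.06174 ≈ 0.968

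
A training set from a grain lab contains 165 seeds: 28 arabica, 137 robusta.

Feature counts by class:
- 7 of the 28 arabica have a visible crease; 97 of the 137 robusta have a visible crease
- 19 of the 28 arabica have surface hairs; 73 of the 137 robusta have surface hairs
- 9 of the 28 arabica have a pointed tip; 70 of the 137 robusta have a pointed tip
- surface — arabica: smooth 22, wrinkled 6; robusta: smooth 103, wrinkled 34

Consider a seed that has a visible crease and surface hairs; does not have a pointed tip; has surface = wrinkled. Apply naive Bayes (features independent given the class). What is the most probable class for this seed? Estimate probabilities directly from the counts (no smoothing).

robusta

arabica: (28/165) × (7/28) × (19/28) × (19/28) × (6/28) ≈ 0.00418599
robusta: (137/165) × (97/137) × (73/137) × (67/137) × (34/137) ≈ 0.0380192
Highest score → robusta.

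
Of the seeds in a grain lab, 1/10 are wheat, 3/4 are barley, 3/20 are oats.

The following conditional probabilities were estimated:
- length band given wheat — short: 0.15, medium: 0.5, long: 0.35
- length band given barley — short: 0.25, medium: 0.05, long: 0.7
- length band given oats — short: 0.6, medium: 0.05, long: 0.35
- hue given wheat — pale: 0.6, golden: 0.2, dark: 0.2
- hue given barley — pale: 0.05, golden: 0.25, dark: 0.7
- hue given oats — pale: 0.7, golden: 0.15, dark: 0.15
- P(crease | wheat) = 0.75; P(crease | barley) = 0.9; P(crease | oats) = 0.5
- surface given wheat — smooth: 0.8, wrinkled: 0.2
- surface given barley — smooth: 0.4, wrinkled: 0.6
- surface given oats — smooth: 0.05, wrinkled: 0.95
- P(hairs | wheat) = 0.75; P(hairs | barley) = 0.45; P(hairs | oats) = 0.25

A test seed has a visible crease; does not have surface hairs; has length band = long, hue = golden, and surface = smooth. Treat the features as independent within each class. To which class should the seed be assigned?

barley

wheat: 0.1 × 0.35 × 0.2 × 0.75 × 0.8 × (1−0.75) = 0.00105
barley: 0.75 × 0.7 × 0.25 × 0.9 × 0.4 × (1−0.45) = 0.0259875
oats: 0.15 × 0.35 × 0.15 × 0.5 × 0.05 × (1−0.25) = 0.00014765625
Highest score → barley.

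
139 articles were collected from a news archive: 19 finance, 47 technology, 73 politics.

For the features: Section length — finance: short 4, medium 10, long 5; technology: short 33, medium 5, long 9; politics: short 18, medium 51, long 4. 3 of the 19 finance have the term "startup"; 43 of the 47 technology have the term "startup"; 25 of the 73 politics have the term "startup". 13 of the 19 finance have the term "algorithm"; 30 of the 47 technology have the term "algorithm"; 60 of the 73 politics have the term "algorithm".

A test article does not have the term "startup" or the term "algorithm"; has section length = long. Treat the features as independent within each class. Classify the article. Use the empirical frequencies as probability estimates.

finance: (19/139) × (5/19) × (16/19) × (6/19) ≈ 0.00956575
technology: (47/139) × (9/47) × (4/47) × (17/47) ≈ 0.00199315
politics: (73/139) × (4/73) × (48/73) × (13/73) ≈ 0.00336964
Highest score → finance.

finance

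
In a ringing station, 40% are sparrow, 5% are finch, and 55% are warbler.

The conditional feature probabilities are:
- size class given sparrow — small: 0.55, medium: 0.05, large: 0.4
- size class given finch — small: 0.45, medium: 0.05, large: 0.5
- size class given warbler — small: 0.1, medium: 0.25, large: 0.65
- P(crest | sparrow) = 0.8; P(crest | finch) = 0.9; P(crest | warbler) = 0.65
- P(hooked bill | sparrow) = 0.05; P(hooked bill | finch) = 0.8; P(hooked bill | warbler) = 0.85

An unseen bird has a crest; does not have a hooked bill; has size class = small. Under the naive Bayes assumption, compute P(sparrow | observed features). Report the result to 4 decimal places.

sparrow: 0.4 × 0.55 × 0.8 × (1−0.05) = 0.1672
finch: 0.05 × 0.45 × 0.9 × (1−0.8) = 0.00405
warbler: 0.55 × 0.1 × 0.65 × (1−0.85) = 0.0053625
P(sparrow | x) = 0.1672 / 0.1766125 ≈ 0.9467

0.9467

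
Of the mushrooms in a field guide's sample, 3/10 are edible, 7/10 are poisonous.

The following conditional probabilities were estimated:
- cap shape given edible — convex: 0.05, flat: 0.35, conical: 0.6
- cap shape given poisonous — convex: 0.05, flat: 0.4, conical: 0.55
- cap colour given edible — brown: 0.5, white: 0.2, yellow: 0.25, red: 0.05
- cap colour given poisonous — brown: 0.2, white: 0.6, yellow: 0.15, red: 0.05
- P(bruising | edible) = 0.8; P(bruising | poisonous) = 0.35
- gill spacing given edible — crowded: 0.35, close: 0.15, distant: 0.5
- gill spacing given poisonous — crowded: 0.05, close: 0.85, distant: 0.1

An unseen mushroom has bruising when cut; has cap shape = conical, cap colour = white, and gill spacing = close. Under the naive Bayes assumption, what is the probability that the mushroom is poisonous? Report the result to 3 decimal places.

edible: 0.3 × 0.6 × 0.2 × 0.8 × 0.15 = 0.00432
poisonous: 0.7 × 0.55 × 0.6 × 0.35 × 0.85 = 0.0687225
P(poisonous | x) = 0.0687225 / 0.0730425 ≈ 0.941

0.941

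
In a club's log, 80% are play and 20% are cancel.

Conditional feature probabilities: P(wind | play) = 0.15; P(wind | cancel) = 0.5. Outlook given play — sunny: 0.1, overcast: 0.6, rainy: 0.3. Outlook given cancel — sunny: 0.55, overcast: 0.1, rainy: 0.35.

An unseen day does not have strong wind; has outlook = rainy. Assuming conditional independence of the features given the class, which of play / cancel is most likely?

play

play: 0.8 × (1−0.15) × 0.3 = 0.204
cancel: 0.2 × (1−0.5) × 0.35 = 0.035
Highest score → play.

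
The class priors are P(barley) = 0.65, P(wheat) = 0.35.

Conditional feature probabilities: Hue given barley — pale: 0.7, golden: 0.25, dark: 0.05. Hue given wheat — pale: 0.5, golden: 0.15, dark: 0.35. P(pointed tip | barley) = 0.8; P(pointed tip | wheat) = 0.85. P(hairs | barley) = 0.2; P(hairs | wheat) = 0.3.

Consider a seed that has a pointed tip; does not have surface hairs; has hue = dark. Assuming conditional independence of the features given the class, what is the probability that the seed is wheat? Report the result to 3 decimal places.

barley: 0.65 × 0.05 × 0.8 × (1−0.2) = 0.0208
wheat: 0.35 × 0.35 × 0.85 × (1−0.3) = 0.0728875
P(wheat | x) = 0.0728875 / 0.0936875 ≈ 0.778

0.778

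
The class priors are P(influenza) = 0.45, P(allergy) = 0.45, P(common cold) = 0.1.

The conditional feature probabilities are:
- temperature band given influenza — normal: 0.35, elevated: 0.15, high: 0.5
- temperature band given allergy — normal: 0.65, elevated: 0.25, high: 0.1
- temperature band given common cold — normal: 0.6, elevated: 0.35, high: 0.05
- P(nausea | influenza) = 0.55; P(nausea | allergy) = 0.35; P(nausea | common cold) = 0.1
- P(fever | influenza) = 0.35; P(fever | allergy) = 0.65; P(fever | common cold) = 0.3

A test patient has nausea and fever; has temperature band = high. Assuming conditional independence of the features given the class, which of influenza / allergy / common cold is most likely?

influenza: 0.45 × 0.5 × 0.55 × 0.35 = 0.0433125
allergy: 0.45 × 0.1 × 0.35 × 0.65 = 0.0102375
common cold: 0.1 × 0.05 × 0.1 × 0.3 = 0.00015
Highest score → influenza.

influenza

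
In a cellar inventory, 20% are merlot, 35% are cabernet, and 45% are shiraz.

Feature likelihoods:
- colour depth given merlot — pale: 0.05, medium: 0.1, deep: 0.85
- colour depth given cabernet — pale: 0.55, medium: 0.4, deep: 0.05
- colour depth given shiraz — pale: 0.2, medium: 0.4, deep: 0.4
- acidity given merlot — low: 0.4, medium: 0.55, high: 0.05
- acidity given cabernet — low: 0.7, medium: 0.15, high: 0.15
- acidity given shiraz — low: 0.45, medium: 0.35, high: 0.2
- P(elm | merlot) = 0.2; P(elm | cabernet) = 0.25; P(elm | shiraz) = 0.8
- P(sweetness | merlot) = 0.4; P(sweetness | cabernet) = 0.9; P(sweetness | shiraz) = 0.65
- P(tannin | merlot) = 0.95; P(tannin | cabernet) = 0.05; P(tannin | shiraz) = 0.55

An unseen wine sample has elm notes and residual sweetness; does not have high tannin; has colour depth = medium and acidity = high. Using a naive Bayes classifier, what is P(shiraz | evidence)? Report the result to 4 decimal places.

0.6522

merlot: 0.2 × 0.1 × 0.05 × 0.2 × 0.4 × (1−0.95) = 0.000004
cabernet: 0.35 × 0.4 × 0.15 × 0.25 × 0.9 × (1−0.05) = 0.00448875
shiraz: 0.45 × 0.4 × 0.2 × 0.8 × 0.65 × (1−0.55) = 0.008424
P(shiraz | x) = 0.008424 / 0.01291675 ≈ 0.6522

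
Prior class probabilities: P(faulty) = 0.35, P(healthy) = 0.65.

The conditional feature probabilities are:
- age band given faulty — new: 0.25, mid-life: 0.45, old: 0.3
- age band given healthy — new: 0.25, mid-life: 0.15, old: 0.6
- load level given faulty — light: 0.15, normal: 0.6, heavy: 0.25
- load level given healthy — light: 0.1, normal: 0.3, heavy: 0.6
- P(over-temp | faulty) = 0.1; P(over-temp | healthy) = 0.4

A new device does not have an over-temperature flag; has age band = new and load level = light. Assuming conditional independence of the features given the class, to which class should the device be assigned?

faulty

faulty: 0.35 × 0.25 × 0.15 × (1−0.1) = 0.0118125
healthy: 0.65 × 0.25 × 0.1 × (1−0.4) = 0.00975
Highest score → faulty.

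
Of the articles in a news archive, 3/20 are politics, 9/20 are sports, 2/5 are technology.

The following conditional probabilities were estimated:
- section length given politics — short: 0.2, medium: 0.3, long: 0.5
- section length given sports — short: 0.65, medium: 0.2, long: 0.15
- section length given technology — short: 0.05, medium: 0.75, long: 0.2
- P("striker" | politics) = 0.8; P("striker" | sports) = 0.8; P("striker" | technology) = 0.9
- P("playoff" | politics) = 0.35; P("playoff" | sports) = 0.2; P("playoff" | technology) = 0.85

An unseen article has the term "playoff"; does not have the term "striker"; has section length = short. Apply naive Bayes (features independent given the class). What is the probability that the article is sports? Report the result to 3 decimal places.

0.755

politics: 0.15 × 0.2 × (1−0.8) × 0.35 = 0.0021
sports: 0.45 × 0.65 × (1−0.8) × 0.2 = 0.0117
technology: 0.4 × 0.05 × (1−0.9) × 0.85 = 0.0017
P(sports | x) = 0.0117 / 0.0155 ≈ 0.755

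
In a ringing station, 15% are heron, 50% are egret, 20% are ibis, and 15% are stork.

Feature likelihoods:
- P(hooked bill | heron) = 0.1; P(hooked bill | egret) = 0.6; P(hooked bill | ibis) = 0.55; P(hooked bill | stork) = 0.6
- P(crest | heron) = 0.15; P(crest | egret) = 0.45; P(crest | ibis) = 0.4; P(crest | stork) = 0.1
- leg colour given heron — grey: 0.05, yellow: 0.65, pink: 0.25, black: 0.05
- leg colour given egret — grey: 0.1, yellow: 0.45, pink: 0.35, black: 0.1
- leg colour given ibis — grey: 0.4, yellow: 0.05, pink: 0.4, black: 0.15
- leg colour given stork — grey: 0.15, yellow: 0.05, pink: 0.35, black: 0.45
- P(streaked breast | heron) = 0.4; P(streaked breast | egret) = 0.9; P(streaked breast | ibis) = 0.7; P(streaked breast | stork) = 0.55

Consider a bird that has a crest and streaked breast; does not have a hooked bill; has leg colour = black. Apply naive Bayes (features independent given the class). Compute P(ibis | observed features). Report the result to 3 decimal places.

0.275

heron: 0.15 × (1−0.1) × 0.15 × 0.05 × 0.4 = 0.000405
egret: 0.5 × (1−0.6) × 0.45 × 0.1 × 0.9 = 0.0081
ibis: 0.2 × (1−0.55) × 0.4 × 0.15 × 0.7 = 0.00378
stork: 0.15 × (1−0.6) × 0.1 × 0.45 × 0.55 = 0.001485
P(ibis | x) = 0.00378 / 0.01377 ≈ 0.275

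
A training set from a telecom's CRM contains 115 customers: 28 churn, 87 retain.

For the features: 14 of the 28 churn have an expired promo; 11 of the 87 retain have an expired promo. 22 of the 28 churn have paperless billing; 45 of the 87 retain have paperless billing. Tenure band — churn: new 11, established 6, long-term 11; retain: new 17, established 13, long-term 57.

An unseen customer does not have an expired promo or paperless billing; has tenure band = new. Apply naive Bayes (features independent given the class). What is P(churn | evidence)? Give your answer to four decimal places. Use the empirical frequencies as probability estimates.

churn: (28/115) × (14/28) × (6/28) × (11/28) ≈ 0.0102484
retain: (87/115) × (76/87) × (42/87) × (17/87) ≈ 0.0623412
P(churn | x) = 0.0102484 / 0.0725896 ≈ 0.1412

0.1412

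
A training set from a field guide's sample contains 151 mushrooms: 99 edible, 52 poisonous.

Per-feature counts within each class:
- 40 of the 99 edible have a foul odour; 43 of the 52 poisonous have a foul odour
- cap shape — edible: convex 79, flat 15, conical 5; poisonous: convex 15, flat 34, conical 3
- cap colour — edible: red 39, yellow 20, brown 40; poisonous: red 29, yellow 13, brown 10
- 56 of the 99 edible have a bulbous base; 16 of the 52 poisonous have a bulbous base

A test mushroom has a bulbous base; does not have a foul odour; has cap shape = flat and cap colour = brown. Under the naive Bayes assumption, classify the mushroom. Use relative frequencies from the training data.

edible

edible: (99/151) × (59/99) × (15/99) × (40/99) × (56/99) ≈ 0.0135303
poisonous: (52/151) × (9/52) × (34/52) × (10/52) × (16/52) ≈ 0.00230597
Highest score → edible.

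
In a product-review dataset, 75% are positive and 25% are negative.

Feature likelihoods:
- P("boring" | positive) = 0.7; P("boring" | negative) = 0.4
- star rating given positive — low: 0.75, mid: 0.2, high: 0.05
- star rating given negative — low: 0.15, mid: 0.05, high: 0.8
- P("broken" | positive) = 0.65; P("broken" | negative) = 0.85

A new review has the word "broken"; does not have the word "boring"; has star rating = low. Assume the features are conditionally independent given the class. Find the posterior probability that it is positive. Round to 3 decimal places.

positive: 0.75 × (1−0.7) × 0.75 × 0.65 = 0.1096875
negative: 0.25 × (1−0.4) × 0.15 × 0.85 = 0.019125
P(positive | x) = 0.1096875 / 0.1288125 ≈ 0.852

0.852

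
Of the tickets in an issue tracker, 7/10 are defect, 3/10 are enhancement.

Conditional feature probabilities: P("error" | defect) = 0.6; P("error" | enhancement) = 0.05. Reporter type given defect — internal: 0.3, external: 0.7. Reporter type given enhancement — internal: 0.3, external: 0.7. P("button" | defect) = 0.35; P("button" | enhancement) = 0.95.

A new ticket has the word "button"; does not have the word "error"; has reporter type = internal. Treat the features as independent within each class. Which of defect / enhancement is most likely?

enhancement

defect: 0.7 × (1−0.6) × 0.3 × 0.35 = 0.0294
enhancement: 0.3 × (1−0.05) × 0.3 × 0.95 = 0.081225
Highest score → enhancement.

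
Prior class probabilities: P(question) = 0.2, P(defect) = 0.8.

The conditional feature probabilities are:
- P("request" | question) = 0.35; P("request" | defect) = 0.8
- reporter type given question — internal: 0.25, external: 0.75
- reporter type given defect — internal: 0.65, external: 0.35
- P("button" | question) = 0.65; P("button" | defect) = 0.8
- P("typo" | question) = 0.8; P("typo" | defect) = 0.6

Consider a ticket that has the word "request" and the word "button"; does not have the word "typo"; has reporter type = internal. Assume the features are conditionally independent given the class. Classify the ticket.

question: 0.2 × 0.35 × 0.25 × 0.65 × (1−0.8) = 0.002275
defect: 0.8 × 0.8 × 0.65 × 0.8 × (1−0.6) = 0.13312
Highest score → defect.

defect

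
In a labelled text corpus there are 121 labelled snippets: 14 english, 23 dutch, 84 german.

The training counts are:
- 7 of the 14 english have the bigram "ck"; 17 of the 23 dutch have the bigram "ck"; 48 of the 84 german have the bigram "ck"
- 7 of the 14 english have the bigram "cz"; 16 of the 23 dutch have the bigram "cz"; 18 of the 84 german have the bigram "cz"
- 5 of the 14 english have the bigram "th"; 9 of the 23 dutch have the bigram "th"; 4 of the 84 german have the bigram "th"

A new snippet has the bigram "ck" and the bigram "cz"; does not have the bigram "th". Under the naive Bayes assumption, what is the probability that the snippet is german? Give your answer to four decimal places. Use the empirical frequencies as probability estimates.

english: (14/121) × (7/14) × (7/14) × (9/14) ≈ 0.018595
dutch: (23/121) × (17/23) × (16/23) × (14/23) ≈ 0.0594916
german: (84/121) × (48/84) × (18/84) × (80/84) ≈ 0.080958
P(german | x) = 0.080958 / 0.1590446 ≈ 0.5090

0.5090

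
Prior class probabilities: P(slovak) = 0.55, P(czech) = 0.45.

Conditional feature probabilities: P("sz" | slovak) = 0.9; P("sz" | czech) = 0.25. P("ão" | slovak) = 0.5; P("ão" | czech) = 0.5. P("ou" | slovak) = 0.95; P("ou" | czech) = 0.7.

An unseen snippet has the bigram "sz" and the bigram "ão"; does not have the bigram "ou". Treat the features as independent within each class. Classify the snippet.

czech

slovak: 0.55 × 0.9 × 0.5 × (1−0.95) = 0.012375
czech: 0.45 × 0.25 × 0.5 × (1−0.7) = 0.016875
Highest score → czech.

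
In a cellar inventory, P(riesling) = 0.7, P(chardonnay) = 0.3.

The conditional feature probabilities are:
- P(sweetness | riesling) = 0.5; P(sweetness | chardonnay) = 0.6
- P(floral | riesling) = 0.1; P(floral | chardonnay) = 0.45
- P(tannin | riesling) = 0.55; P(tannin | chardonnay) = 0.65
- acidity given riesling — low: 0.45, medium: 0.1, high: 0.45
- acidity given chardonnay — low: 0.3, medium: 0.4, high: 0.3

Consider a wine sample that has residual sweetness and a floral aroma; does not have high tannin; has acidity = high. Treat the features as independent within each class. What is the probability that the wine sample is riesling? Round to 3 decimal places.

riesling: 0.7 × 0.5 × 0.1 × (1−0.55) × 0.45 = 0.0070875
chardonnay: 0.3 × 0.6 × 0.45 × (1−0.65) × 0.3 = 0.008505
P(riesling | x) = 0.0070875 / 0.0155925 ≈ 0.455

0.455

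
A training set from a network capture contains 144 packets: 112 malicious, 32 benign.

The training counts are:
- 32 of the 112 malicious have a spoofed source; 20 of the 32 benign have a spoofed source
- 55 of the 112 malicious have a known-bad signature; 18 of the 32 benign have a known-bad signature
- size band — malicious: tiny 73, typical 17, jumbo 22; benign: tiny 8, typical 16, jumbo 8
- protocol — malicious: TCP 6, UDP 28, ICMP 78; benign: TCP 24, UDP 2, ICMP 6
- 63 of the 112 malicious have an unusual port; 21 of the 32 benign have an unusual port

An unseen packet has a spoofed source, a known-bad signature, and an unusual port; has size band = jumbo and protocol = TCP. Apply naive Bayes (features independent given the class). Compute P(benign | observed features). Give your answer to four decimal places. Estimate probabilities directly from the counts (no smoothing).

malicious: (112/144) × (32/112) × (55/112) × (22/112) × (6/112) × (63/112) ≈ 0.000645941
benign: (32/144) × (20/32) × (18/32) × (8/32) × (24/32) × (21/32) = 0.009613037109375
P(benign | x) = 0.009613037109375 / 0.010258978109375 ≈ 0.9370

0.9370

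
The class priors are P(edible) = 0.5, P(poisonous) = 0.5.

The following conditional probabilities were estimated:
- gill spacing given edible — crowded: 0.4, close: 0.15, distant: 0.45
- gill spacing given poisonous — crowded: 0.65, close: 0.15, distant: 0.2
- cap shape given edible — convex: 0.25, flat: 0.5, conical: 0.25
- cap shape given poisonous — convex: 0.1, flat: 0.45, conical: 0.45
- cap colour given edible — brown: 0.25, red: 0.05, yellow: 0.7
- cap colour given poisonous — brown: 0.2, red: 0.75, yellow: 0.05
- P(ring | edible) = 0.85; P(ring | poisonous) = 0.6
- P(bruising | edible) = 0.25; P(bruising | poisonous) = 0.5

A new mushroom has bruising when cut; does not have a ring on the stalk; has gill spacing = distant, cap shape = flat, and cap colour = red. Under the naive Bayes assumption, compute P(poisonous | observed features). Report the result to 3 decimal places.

0.970

edible: 0.5 × 0.45 × 0.5 × 0.05 × (1−0.85) × 0.25 = 0.0002109375
poisonous: 0.5 × 0.2 × 0.45 × 0.75 × (1−0.6) × 0.5 = 0.00675
P(poisonous | x) = 0.00675 / 0.0069609375 ≈ 0.970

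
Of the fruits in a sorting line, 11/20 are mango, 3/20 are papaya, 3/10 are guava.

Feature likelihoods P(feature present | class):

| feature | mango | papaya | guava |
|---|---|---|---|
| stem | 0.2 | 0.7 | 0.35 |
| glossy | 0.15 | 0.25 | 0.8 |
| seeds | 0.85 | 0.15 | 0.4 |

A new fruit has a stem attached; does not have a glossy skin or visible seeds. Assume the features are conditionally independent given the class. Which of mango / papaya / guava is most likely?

papaya

mango: 0.55 × 0.2 × (1−0.15) × (1−0.85) = 0.014025
papaya: 0.15 × 0.7 × (1−0.25) × (1−0.15) = 0.0669375
guava: 0.3 × 0.35 × (1−0.8) × (1−0.4) = 0.0126
Highest score → papaya.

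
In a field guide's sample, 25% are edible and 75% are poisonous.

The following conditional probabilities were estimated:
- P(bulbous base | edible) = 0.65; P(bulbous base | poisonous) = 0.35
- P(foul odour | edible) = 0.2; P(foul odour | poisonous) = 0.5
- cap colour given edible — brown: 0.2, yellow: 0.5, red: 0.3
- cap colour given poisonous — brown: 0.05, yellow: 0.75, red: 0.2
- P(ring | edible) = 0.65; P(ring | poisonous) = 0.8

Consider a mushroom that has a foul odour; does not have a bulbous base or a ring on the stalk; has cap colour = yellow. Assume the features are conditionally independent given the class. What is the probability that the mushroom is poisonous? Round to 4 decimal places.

0.9227

edible: 0.25 × (1−0.65) × 0.2 × 0.5 × (1−0.65) = 0.0030625
poisonous: 0.75 × (1−0.35) × 0.5 × 0.75 × (1−0.8) = 0.0365625
P(poisonous | x) = 0.0365625 / 0.039625 ≈ 0.9227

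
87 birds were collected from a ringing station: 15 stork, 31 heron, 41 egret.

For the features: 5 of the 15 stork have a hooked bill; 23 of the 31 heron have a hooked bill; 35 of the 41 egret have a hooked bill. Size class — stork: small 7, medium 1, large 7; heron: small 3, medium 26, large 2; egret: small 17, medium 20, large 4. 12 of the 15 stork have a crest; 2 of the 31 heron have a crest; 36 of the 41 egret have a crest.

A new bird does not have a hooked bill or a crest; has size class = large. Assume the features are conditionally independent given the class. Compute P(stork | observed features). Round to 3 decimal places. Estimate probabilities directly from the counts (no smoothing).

0.627

stork: (15/87) × (10/15) × (7/15) × (3/15) ≈ 0.010728
heron: (31/87) × (8/31) × (2/31) × (29/31) ≈ 0.00554977
egret: (41/87) × (6/41) × (4/41) × (5/41) ≈ 0.00082053
P(stork | x) = 0.010728 / 0.0170983 ≈ 0.627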